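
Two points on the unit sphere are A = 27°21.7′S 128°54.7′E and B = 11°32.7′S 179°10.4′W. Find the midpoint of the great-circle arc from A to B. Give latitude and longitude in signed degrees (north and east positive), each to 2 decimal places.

Central angle δ = 0.8909 rad. Interpolating on the sphere with fraction f = 0.5:
P = [sin((1−f)δ)·A + sin(fδ)·B] / sin δ = 0.5541·A + 0.5541·B in Cartesian coordinates,
giving P = (-0.8519, 0.3751, -0.3655), i.e. latitude -21.44°, longitude 156.24°.

-21.44°, 156.24°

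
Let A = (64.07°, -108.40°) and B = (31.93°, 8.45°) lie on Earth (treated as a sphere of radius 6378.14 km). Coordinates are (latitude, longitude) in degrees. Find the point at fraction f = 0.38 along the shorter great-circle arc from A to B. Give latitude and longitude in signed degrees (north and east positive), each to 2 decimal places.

Central angle δ = 1.2577 rad. Interpolating on the sphere with fraction f = 0.38:
P = [sin((1−f)δ)·A + sin(fδ)·B] / sin δ = 0.7390·A + 0.4834·B in Cartesian coordinates,
giving P = (0.3038, -0.2464, 0.9203), i.e. latitude 66.97°, longitude -39.04°.

66.97°, -39.04°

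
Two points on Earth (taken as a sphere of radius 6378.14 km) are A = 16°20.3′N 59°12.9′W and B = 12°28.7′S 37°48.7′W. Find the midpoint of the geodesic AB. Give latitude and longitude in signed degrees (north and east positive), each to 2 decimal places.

1.96°, -48.42°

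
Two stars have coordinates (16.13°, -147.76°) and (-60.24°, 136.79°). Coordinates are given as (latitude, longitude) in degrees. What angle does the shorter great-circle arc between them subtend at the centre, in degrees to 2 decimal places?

In radians: φ₁ = 0.2815, φ₂ = -1.0514, Δλ = -75.450° = -1.3169 rad.
Haversine: a = sin²(Δφ/2) + cos φ₁ cos φ₂ sin²(Δλ/2) = 0.3822 + (0.9606)(0.4964)(0.3744) = 0.56069.
Central angle c = 2·arcsin(√a) = 1.69248 rad.
So the angular separation is 96.97°.

96.97°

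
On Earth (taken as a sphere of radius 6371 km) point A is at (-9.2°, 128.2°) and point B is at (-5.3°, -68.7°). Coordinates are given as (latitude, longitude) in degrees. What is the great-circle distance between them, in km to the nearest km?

17544 km

In radians: φ₁ = -0.1606, φ₂ = -0.0925, Δλ = 163.100° = 2.8466 rad.
Haversine: a = sin²(Δφ/2) + cos φ₁ cos φ₂ sin²(Δλ/2) = 0.0012 + (0.9871)(0.9957)(0.9784) = 0.96285.
Central angle c = 2·arcsin(√a) = 2.75368 rad.
Distance = R·c = 6371 × 2.7537 ≈ 17544 km.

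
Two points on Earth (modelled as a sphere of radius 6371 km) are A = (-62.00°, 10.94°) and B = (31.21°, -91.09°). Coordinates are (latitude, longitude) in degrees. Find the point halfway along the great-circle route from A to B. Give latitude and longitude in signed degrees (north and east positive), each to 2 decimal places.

-22.38°, -59.87°

The central angle between A and B is δ = 2.1427 rad.
With f = 0.5, the slerp weights are sin((1−f)δ)/sin δ = 1.0439 and sin(fδ)/sin δ = 1.0439.
Weighted sum of the unit vectors: (1.0439)·(0.4609,0.0891,-0.8829) + (1.0439)·(-0.0163,-0.8551,0.5182) = (0.4642, -0.7997, -0.3808).
Converting back: φ = atan2(z, √(x²+y²)) = -22.38°, λ = atan2(y, x) = -59.87°.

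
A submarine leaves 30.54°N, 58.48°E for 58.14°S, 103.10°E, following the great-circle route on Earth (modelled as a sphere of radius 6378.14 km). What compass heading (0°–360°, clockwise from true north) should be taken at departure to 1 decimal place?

With φ₁ = 0.5330, φ₂ = -1.0147, Δλ = 0.7788 rad, the forward-azimuth formula gives
θ = atan2( sin Δλ cos φ₂ , cos φ₁ sin φ₂ − sin φ₁ cos φ₂ cos Δλ ) = atan2(0.3708, -0.9224) = 158.10°.
So the initial bearing is 158.1°.

158.1°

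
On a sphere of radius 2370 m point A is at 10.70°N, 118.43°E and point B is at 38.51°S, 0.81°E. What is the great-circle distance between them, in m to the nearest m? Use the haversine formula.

With latitudes φ₁ = 10.700°, φ₂ = -38.510° and longitude difference Δλ = -117.620°:
Haversine: a = sin²(Δφ/2) + cos φ₁ cos φ₂ sin²(Δλ/2) = 0.1734 + (0.9826)(0.7825)(0.7318) = 0.73603.
Central angle c = 2·arcsin(√a) = 2.06243 rad.
Distance = R·c = 2370 × 2.0624 ≈ 4888 m.

4888 m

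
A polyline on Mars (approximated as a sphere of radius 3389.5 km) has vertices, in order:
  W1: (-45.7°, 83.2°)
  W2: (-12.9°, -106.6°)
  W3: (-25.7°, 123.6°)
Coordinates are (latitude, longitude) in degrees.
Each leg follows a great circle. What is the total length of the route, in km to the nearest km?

Leg W1→W2: central angle 2.1072 rad, distance 7142.5 km.
Leg W2→W3: central angle 2.0549 rad, distance 6965.1 km.
Total: 7142.5 + 6965.1 ≈ 14108 km.

14108 km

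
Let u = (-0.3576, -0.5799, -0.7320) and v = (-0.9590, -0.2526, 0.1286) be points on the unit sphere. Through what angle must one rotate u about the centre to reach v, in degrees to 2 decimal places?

66.72°

u·v = 0.3953; |u| = 1.0000, |v| = 1.0000.
cos θ = (u·v)/(|u||v|) = 0.3953, so θ = 66.72°.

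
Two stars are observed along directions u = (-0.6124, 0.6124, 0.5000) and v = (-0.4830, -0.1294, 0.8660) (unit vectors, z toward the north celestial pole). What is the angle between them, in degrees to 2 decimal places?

49.49°

u·v = 0.6495; |u| = 1.0000, |v| = 1.0000.
cos θ = (u·v)/(|u||v|) = 0.6495, so θ = 49.49°.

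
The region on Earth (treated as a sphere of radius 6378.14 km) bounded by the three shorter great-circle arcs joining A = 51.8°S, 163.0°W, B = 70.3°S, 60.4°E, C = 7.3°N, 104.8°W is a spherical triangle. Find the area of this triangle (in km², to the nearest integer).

Side lengths (central angles): a = 2.0296, b = 1.3455, c = 0.9417 rad; semiperimeter s = 2.1584.
By l'Huilier's theorem, tan(E/4) = √[tan(s/2) tan((s−a)/2) tan((s−b)/2) tan((s−c)/2)], giving spherical excess E = 0.7511 rad.
Area = E·R² = 0.7511 × (6378.14)² ≈ 30556956 km².

30556956 km²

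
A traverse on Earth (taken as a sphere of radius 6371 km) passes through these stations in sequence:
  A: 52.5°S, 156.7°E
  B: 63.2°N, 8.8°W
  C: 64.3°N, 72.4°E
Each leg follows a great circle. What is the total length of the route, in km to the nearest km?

22277 km

Leg A→B: central angle 2.9125 rad, distance 18555.5 km.
Leg B→C: central angle 0.5841 rad, distance 3721.4 km.
Total: 18555.5 + 3721.4 ≈ 22277 km.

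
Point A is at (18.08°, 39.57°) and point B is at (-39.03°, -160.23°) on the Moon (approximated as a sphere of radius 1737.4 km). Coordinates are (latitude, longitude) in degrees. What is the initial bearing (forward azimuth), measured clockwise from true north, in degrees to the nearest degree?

Δλ = 160.200° = 2.7960 rad.
y = sin Δλ · cos φ₂ = (0.3387)(0.7768) = 0.2631
x = cos φ₁ sin φ₂ − sin φ₁ cos φ₂ cos Δλ = (0.9506)(-0.6297) − (0.3103)(0.7768)(-0.9409) = -0.3718
θ = atan2(y, x) = 144.71°, so the bearing is 145°.

145°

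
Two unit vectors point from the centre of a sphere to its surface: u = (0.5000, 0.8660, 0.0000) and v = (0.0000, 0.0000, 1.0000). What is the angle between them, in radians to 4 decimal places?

u·v = 0.0000; |u| = 1.0000, |v| = 1.0000.
cos θ = (u·v)/(|u||v|) = 0.0000, so θ = 1.5708 rad.

1.5708 rad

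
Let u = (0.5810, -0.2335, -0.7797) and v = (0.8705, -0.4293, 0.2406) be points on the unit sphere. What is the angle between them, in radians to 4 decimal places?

1.1391 rad

u·v = 0.4184; |u| = 1.0000, |v| = 1.0000.
cos θ = (u·v)/(|u||v|) = 0.4184, so θ = 1.1391 rad.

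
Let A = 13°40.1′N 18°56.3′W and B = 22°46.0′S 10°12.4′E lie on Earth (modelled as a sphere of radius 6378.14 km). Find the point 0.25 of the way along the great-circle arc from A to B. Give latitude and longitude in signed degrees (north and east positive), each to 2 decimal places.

4.52°, -11.76°

Central angle δ = 0.8078 rad. Interpolating on the sphere with fraction f = 0.25:
P = [sin((1−f)δ)·A + sin(fδ)·B] / sin δ = 0.7879·A + 0.2775·B in Cartesian coordinates,
giving P = (0.9760, -0.2031, 0.0788), i.e. latitude 4.52°, longitude -11.76°.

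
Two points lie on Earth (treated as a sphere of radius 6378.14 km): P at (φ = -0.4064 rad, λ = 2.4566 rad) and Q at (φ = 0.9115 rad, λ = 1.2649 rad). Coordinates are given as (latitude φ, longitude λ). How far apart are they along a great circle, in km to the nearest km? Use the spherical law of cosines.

With latitudes φ₁ = -23.285°, φ₂ = 52.225° and longitude difference Δλ = -68.279°:
cos c = sin φ₁ sin φ₂ + cos φ₁ cos φ₂ cos Δλ = (-0.3953)(0.7904) + (0.9185)(0.6126)(0.3701) = -0.10423,
so c = arccos(-0.10423) = 1.67521 rad.
Distance = R·c = 6378.14 × 1.6752 ≈ 10685 km.

10685 km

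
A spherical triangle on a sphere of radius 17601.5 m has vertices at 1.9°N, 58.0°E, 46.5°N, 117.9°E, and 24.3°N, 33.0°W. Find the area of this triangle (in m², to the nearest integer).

418676307 m²

Side lengths (central angles): a = 1.8231, b = 1.5730, c = 1.1928 rad; semiperimeter s = 2.2945.
By l'Huilier's theorem, tan(E/4) = √[tan(s/2) tan((s−a)/2) tan((s−b)/2) tan((s−c)/2)], giving spherical excess E = 1.3514 rad.
Area = E·R² = 1.3514 × (17601.5)² ≈ 418676307 m².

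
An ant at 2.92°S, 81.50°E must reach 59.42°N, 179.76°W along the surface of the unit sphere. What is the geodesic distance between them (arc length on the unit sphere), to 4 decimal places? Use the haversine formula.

1.6922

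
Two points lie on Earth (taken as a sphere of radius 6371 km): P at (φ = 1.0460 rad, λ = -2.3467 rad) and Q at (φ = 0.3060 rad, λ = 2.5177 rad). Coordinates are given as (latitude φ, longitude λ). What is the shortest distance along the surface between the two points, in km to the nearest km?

In radians: φ₁ = 1.0460, φ₂ = 0.3060, Δλ = -81.290° = -1.4188 rad.
cos c = sin φ₁ sin φ₂ + cos φ₁ cos φ₂ cos Δλ = (0.8654)(0.3012) + (0.5010)(0.9535)(0.1514) = 0.33305,
so c = arccos(0.33305) = 1.23126 rad.
Distance = R·c = 6371 × 1.2313 ≈ 7844 km.

7844 km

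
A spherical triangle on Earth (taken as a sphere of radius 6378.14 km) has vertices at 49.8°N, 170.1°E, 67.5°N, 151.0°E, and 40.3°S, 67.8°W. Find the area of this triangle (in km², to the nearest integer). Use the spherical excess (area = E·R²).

Side lengths (central angles): a = 2.5410, b = 2.4274, c = 0.3509 rad; semiperimeter s = 2.6597.
By l'Huilier's theorem, tan(E/4) = √[tan(s/2) tan((s−a)/2) tan((s−b)/2) tan((s−c)/2)], giving spherical excess E = 0.9892 rad.
Area = E·R² = 0.9892 × (6378.14)² ≈ 40240803 km².

40240803 km²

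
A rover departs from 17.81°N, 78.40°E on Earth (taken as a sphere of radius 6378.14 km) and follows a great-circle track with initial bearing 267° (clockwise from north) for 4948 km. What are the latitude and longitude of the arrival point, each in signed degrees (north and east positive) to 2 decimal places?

10.57°, 33.05°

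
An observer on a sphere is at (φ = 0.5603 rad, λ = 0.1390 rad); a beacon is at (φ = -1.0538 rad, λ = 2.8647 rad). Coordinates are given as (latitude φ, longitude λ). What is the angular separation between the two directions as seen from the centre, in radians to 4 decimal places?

Let φ₁ = 0.5603 rad, φ₂ = -1.0538 rad, and Δλ = 2.7257 rad.
Haversine: a = sin²(Δφ/2) + cos φ₁ cos φ₂ sin²(Δλ/2) = 0.5216 + (0.8471)(0.4943)(0.9574) = 0.92249.
Central angle c = 2·arcsin(√a) = 2.57734 rad.
So the angular separation is 2.5773 rad.

2.5773 rad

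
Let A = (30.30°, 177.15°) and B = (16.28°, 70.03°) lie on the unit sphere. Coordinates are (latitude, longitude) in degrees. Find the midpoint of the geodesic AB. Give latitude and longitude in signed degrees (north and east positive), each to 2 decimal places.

35.86°, 119.49°

Central angle δ = 1.6735 rad. Interpolating on the sphere with fraction f = 0.5:
P = [sin((1−f)δ)·A + sin(fδ)·B] / sin δ = 0.7464·A + 0.7464·B in Cartesian coordinates,
giving P = (-0.3990, 0.7054, 0.5858), i.e. latitude 35.86°, longitude 119.49°.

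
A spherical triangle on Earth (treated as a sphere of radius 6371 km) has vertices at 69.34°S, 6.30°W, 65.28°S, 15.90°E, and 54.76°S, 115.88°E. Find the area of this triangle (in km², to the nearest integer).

2704049 km²

Side lengths (central angles): a = 0.7953, b = 0.8556, c = 0.1642 rad; semiperimeter s = 0.9075.
By l'Huilier's theorem, tan(E/4) = √[tan(s/2) tan((s−a)/2) tan((s−b)/2) tan((s−c)/2)], giving spherical excess E = 0.0666 rad.
Area = E·R² = 0.0666 × (6371)² ≈ 2704049 km².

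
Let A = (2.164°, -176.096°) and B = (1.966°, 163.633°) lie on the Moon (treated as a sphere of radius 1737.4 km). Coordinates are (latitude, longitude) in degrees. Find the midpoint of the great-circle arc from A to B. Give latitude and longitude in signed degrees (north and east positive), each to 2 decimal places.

2.10°, 173.77°

Central angle δ = 0.3536 rad. Interpolating on the sphere with fraction f = 0.5:
P = [sin((1−f)δ)·A + sin(fδ)·B] / sin δ = 0.5079·A + 0.5079·B in Cartesian coordinates,
giving P = (-0.9934, 0.1085, 0.0366), i.e. latitude 2.10°, longitude 173.77°.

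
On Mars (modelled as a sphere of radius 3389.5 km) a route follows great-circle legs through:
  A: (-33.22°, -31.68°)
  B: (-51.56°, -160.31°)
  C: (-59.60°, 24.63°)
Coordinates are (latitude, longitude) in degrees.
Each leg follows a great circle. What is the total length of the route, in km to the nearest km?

Leg A→B: central angle 1.4662 rad, distance 4969.6 km.
Leg B→C: central angle 1.2002 rad, distance 4068.2 km.
Total: 4969.6 + 4068.2 ≈ 9038 km.

9038 km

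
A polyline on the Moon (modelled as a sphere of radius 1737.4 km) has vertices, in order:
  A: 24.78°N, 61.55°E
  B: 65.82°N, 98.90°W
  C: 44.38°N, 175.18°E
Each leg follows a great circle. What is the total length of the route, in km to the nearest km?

4153 km

Leg A→B: central angle 1.5389 rad, distance 2673.6 km.
Leg B→C: central angle 0.8515 rad, distance 1479.3 km.
Total: 2673.6 + 1479.3 ≈ 4153 km.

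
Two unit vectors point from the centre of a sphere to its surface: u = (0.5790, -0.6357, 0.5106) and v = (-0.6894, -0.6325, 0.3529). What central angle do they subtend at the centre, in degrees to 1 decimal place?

u·v = 0.1831; |u| = 1.0000, |v| = 0.9999.
cos θ = (u·v)/(|u||v|) = 0.1831, so θ = 79.4°.

79.4°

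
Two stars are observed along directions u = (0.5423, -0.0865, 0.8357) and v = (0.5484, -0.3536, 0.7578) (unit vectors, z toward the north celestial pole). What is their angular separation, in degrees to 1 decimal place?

16.0°

u·v = 0.9613; |u| = 1.0000, |v| = 1.0000.
cos θ = (u·v)/(|u||v|) = 0.9613, so θ = 16.0°.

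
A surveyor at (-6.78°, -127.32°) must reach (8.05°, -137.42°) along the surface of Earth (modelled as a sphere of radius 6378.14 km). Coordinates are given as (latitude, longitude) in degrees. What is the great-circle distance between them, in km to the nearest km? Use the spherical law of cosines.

With latitudes φ₁ = -6.780°, φ₂ = 8.050° and longitude difference Δλ = -10.100°:
cos c = sin φ₁ sin φ₂ + cos φ₁ cos φ₂ cos Δλ = (-0.1181)(0.1400) + (0.9930)(0.9901)(0.9845) = 0.95145,
so c = arccos(0.95145) = 0.31287 rad.
Distance = R·c = 6378.14 × 0.3129 ≈ 1996 km.

1996 km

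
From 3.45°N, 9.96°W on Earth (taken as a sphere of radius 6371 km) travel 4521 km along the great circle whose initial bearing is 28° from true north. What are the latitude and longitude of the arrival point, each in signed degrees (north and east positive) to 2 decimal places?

38.31°, 12.98°

Angular distance δ = d/R = 4521/6371 = 0.70962 rad; initial bearing θ = 0.4887 rad.
sin φ₂ = sin φ₁ cos δ + cos φ₁ sin δ cos θ = (0.0602)(0.7586) + (0.9982)(0.6515)(0.8829) = 0.6199, so φ₂ = 38.31°.
Δλ = atan2(sin θ sin δ cos φ₁, cos δ − sin φ₁ sin φ₂) = atan2(0.3053, 0.7213) = 22.943°.
λ₂ = -9.960° + 22.943° = 12.98°.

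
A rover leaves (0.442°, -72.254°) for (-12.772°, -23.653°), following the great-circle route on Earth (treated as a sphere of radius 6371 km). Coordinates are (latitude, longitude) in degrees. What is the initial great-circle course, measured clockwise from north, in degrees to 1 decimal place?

107.2°

Δλ = 48.601° = 0.8482 rad.
y = sin Δλ · cos φ₂ = (0.7501)(0.9753) = 0.7316
x = cos φ₁ sin φ₂ − sin φ₁ cos φ₂ cos Δλ = (1.0000)(-0.2211) − (0.0077)(0.9753)(0.6613) = -0.2260
θ = atan2(y, x) = 107.17°, so the bearing is 107.2°.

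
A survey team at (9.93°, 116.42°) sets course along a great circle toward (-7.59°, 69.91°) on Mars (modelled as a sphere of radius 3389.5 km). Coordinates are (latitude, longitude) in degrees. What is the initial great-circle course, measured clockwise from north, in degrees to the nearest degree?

251°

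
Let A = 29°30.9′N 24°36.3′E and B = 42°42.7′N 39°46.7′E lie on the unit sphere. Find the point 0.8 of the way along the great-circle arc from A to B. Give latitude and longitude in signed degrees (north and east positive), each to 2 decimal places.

Central angle δ = 0.3134 rad. Interpolating on the sphere with fraction f = 0.8:
P = [sin((1−f)δ)·A + sin(fδ)·B] / sin δ = 0.2032·A + 0.8048·B in Cartesian coordinates,
giving P = (0.6152, 0.4520, 0.6460), i.e. latitude 40.24°, longitude 36.30°.

40.24°, 36.30°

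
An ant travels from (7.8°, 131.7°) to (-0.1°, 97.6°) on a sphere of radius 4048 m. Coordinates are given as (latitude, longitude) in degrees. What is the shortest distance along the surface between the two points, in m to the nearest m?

With latitudes φ₁ = 7.800°, φ₂ = -0.100° and longitude difference Δλ = -34.100°:
cos c = sin φ₁ sin φ₂ + cos φ₁ cos φ₂ cos Δλ = (0.1357)(-0.0017) + (0.9907)(1.0000)(0.8281) = 0.82016,
so c = arccos(0.82016) = 0.60910 rad.
Distance = R·c = 4048 × 0.6091 ≈ 2466 m.

2466 m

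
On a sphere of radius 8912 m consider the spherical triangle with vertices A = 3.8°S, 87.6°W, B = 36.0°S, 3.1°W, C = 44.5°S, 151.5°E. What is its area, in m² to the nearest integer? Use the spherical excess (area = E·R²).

149032268 m²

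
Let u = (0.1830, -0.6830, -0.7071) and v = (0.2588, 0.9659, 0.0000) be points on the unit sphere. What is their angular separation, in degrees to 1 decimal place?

u·v = -0.6123; |u| = 1.0000, |v| = 1.0000.
cos θ = (u·v)/(|u||v|) = -0.6124, so θ = 127.8°.

127.8°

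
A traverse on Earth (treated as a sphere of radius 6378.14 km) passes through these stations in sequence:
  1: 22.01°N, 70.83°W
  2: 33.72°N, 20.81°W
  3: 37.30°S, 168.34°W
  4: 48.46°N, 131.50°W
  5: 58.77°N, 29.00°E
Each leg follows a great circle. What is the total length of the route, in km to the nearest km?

Leg 1→2: central angle 0.7905 rad, distance 5041.6 km.
Leg 2→3: central angle 2.6784 rad, distance 17083.0 km.
Leg 3→4: central angle 1.6022 rad, distance 10219.1 km.
Leg 4→5: central angle 1.2494 rad, distance 7968.6 km.
Total: 5041.6 + 17083.0 + 10219.1 + 7968.6 ≈ 40312 km.

40312 km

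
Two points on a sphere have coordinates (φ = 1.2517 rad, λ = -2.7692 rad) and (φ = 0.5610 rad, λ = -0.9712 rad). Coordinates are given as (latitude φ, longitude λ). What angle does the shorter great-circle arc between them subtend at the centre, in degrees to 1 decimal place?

63.6°

Let φ₁ = 1.2517 rad, φ₂ = 0.5610 rad, and Δλ = 1.7980 rad.
Haversine: a = sin²(Δφ/2) + cos φ₁ cos φ₂ sin²(Δλ/2) = 0.1146 + (0.3137)(0.8467)(0.6126) = 0.27733.
Central angle c = 2·arcsin(√a) = 1.10924 rad.
So the angular separation is 63.6°.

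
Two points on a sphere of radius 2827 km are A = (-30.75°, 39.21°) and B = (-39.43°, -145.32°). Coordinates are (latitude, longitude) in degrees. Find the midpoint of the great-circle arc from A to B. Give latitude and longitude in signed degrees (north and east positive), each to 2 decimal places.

Central angle δ = 1.9145 rad. Interpolating on the sphere with fraction f = 0.5:
P = [sin((1−f)δ)·A + sin(fδ)·B] / sin δ = 0.8684·A + 0.8684·B in Cartesian coordinates,
giving P = (0.0267, 0.0901, -0.9956), i.e. latitude -84.61°, longitude 73.51°.

-84.61°, 73.51°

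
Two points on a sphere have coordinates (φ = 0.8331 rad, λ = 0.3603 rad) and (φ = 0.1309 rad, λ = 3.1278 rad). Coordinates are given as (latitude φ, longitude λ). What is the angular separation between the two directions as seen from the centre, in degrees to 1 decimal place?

121.6°

In radians: φ₁ = 0.8331, φ₂ = 0.1309, Δλ = 158.566° = 2.7675 rad.
cos c = sin φ₁ sin φ₂ + cos φ₁ cos φ₂ cos Δλ = (0.7400)(0.1305) + (0.6726)(0.9914)(-0.9308) = -0.52412,
so c = arccos(-0.52412) = 2.12248 rad.
So the angular separation is 121.6°.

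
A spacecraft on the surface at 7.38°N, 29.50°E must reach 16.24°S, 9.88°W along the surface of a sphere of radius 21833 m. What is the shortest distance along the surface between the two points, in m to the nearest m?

With latitudes φ₁ = 7.380°, φ₂ = -16.240° and longitude difference Δλ = -39.380°:
cos c = sin φ₁ sin φ₂ + cos φ₁ cos φ₂ cos Δλ = (0.1284)(-0.2797) + (0.9917)(0.9601)(0.7730) = 0.70004,
so c = arccos(0.70004) = 0.79534 rad.
Distance = R·c = 21833 × 0.7953 ≈ 17365 m.

17365 m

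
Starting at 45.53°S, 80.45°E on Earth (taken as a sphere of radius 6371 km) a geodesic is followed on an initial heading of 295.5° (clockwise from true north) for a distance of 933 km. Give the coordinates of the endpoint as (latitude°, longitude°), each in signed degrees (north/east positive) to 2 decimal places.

-41.45°, 70.33°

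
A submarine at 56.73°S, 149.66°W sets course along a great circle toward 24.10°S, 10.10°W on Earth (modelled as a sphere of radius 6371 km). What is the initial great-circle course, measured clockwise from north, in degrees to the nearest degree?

144°

Δλ = 139.560° = 2.4358 rad.
y = sin Δλ · cos φ₂ = (0.6487)(0.9128) = 0.5921
x = cos φ₁ sin φ₂ − sin φ₁ cos φ₂ cos Δλ = (0.5486)(-0.4083) − (-0.8361)(0.9128)(-0.7611) = -0.8049
θ = atan2(y, x) = 143.66°, so the bearing is 144°.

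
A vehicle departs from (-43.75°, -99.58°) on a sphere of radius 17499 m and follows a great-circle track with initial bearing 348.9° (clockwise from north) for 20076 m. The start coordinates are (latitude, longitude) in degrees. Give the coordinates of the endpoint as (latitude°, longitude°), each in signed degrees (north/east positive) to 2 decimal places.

21.22°, -110.43°

Angular distance δ = d/R = 20076/17499 = 1.14727 rad; initial bearing θ = 6.0895 rad.
sin φ₂ = sin φ₁ cos δ + cos φ₁ sin δ cos θ = (-0.6915)(0.4110) + (0.7224)(0.9116)(0.9813) = 0.3620, so φ₂ = 21.22°.
Δλ = atan2(sin θ sin δ cos φ₁, cos δ − sin φ₁ sin φ₂) = atan2(-0.1268, 0.6613) = -10.853°.
λ₂ = -99.580° − 10.853° = -110.43°.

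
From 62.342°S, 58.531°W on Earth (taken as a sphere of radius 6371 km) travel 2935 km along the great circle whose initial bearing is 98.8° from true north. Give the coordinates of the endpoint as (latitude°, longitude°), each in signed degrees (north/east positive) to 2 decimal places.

-55.59°, -7.52°

Angular distance δ = d/R = 2935/6371 = 0.46068 rad; initial bearing θ = 1.7244 rad.
sin φ₂ = sin φ₁ cos δ + cos φ₁ sin δ cos θ = (-0.8857)(0.8957) + (0.4642)(0.4446)(-0.1530) = -0.8250, so φ₂ = -55.59°.
Δλ = atan2(sin θ sin δ cos φ₁, cos δ − sin φ₁ sin φ₂) = atan2(0.2039, 0.1650) = 51.016°.
λ₂ = -58.531° + 51.016° = -7.52°.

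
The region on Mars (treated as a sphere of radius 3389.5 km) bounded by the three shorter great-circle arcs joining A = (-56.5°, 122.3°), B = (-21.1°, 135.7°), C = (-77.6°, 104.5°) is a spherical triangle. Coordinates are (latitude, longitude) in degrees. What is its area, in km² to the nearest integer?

304236 km²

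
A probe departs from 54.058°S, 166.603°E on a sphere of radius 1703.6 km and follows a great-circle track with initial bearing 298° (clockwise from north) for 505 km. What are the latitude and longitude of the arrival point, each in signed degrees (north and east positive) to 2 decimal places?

-43.93°, 145.62°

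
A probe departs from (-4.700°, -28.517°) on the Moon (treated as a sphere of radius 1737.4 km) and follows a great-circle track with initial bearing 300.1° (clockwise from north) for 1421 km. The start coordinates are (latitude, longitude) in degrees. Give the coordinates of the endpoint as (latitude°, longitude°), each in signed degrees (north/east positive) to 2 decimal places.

17.98°, -70.10°

Angular distance δ = d/R = 1421/1737.4 = 0.81789 rad; initial bearing θ = 5.2377 rad.
sin φ₂ = sin φ₁ cos δ + cos φ₁ sin δ cos θ = (-0.0819)(0.6838) + (0.9966)(0.7297)(0.5015) = 0.3087, so φ₂ = 17.98°.
Δλ = atan2(sin θ sin δ cos φ₁, cos δ − sin φ₁ sin φ₂) = atan2(-0.6292, 0.7091) = -41.584°.
λ₂ = -28.517° − 41.584° = -70.10°.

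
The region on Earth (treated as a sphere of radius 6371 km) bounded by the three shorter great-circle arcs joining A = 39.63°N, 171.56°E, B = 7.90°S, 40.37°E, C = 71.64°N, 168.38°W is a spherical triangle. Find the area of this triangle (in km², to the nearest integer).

Side lengths (central angles): a = 1.9867, b = 0.5859, c = 2.2019 rad; semiperimeter s = 2.3872.
By l'Huilier's theorem, tan(E/4) = √[tan(s/2) tan((s−a)/2) tan((s−b)/2) tan((s−c)/2)], giving spherical excess E = 0.9615 rad.
Area = E·R² = 0.9615 × (6371)² ≈ 39027841 km².

39027841 km²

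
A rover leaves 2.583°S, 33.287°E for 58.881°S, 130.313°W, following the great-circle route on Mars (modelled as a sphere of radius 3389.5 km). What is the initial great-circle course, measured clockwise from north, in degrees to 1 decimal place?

Δλ = -163.600° = -2.8554 rad.
y = sin Δλ · cos φ₂ = (-0.2823)(0.5168) = -0.1459
x = cos φ₁ sin φ₂ − sin φ₁ cos φ₂ cos Δλ = (0.9990)(-0.8561) − (-0.0451)(0.5168)(-0.9593) = -0.8776
θ = atan2(y, x) = -170.56°; adding 360° gives 189.4°.

189.4°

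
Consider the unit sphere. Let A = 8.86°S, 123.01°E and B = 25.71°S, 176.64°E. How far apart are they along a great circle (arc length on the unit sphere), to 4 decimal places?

0.9339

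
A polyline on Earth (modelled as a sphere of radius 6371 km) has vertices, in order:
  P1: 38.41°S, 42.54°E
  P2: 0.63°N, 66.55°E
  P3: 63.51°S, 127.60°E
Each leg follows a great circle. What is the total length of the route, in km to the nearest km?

Leg P1→P2: central angle 0.7828 rad, distance 4987.5 km.
Leg P2→P3: central angle 1.3633 rad, distance 8685.3 km.
Total: 4987.5 + 8685.3 ≈ 13673 km.

13673 km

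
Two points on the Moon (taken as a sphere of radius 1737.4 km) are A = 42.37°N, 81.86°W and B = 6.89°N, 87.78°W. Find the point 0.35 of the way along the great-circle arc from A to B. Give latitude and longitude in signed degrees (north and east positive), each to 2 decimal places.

The central angle between A and B is δ = 0.6260 rad.
With f = 0.35, the slerp weights are sin((1−f)δ)/sin δ = 0.6755 and sin(fδ)/sin δ = 0.3710.
Weighted sum of the unit vectors: (0.6755)·(0.1046,-0.7314,0.6739) + (0.3710)·(0.0385,-0.9920,0.1200) = (0.0849, -0.8620, 0.4997).
Converting back: φ = atan2(z, √(x²+y²)) = 29.98°, λ = atan2(y, x) = -84.37°.

29.98°, -84.37°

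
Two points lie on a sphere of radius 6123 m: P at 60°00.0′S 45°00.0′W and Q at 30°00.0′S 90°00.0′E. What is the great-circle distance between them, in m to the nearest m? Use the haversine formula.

8839 m

Let φ₁ = -1.0472 rad, φ₂ = -0.5236 rad, and Δλ = 2.3562 rad.
Haversine: a = sin²(Δφ/2) + cos φ₁ cos φ₂ sin²(Δλ/2) = 0.0670 + (0.5000)(0.8660)(0.8536) = 0.43659.
Central angle c = 2·arcsin(√a) = 1.44363 rad.
Distance = R·c = 6123 × 1.4436 ≈ 8839 m.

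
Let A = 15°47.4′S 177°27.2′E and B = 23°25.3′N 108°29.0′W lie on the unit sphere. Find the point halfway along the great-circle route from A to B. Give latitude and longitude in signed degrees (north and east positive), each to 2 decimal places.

4.78°, -146.54°

The central angle between A and B is δ = 1.4361 rad.
With f = 0.5, the slerp weights are sin((1−f)δ)/sin δ = 0.6639 and sin(fδ)/sin δ = 0.6639.
Weighted sum of the unit vectors: (0.6639)·(-0.9613,0.0428,-0.2721) + (0.6639)·(-0.2909,-0.8703,0.3975) = (-0.8314, -0.5494, 0.0832).
Converting back: φ = atan2(z, √(x²+y²)) = 4.78°, λ = atan2(y, x) = -146.54°.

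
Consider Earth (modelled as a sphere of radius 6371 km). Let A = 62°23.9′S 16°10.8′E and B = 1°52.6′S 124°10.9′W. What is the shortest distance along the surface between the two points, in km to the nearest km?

12134 km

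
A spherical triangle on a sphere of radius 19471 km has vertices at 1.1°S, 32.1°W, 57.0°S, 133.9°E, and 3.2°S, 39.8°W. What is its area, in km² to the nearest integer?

90751369 km²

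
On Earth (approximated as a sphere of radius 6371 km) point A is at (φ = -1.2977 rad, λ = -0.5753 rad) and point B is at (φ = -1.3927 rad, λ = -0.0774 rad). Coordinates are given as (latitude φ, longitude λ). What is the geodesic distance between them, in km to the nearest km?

916 km

Let φ₁ = -1.2977 rad, φ₂ = -1.3927 rad, and Δλ = 0.4979 rad.
Haversine: a = sin²(Δφ/2) + cos φ₁ cos φ₂ sin²(Δλ/2) = 0.0023 + (0.2697)(0.1772)(0.0607) = 0.00516.
Central angle c = 2·arcsin(√a) = 0.14372 rad.
Distance = R·c = 6371 × 0.1437 ≈ 916 km.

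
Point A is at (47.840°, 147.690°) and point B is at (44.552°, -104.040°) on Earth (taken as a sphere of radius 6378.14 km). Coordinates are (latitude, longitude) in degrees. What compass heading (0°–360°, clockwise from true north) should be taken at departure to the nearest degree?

With φ₁ = 0.8350, φ₂ = 0.7776, Δλ = 1.8897 rad, the forward-azimuth formula gives
θ = atan2( sin Δλ cos φ₂ , cos φ₁ sin φ₂ − sin φ₁ cos φ₂ cos Δλ ) = atan2(0.6767, 0.6365) = 46.75°.
So the initial bearing is 47°.

47°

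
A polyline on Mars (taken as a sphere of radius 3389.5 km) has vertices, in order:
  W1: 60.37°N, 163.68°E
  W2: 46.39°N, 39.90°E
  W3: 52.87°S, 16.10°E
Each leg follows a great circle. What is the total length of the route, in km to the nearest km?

Leg W1→W2: central angle 1.1155 rad, distance 3780.8 km.
Leg W2→W3: central angle 1.7684 rad, distance 5994.0 km.
Total: 3780.8 + 5994.0 ≈ 9775 km.

9775 km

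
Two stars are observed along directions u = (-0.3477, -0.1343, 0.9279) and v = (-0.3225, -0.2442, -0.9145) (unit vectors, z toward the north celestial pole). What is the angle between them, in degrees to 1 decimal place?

134.7°

u·v = -0.7036; |u| = 1.0000, |v| = 1.0000.
cos θ = (u·v)/(|u||v|) = -0.7037, so θ = 134.7°.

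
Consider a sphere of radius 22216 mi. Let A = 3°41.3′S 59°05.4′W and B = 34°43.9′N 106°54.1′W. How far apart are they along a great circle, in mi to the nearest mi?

With latitudes φ₁ = -3.688°, φ₂ = 34.732° and longitude difference Δλ = -47.812°:
cos c = sin φ₁ sin φ₂ + cos φ₁ cos φ₂ cos Δλ = (-0.0643)(0.5697) + (0.9979)(0.8218)(0.6716) = 0.51412,
so c = arccos(0.51412) = 1.03081 rad.
Distance = R·c = 22216 × 1.0308 ≈ 22901 mi.

22901 mi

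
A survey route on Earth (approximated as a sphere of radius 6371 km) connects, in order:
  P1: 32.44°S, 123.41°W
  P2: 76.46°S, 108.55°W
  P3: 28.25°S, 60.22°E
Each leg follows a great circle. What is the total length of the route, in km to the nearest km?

13301 km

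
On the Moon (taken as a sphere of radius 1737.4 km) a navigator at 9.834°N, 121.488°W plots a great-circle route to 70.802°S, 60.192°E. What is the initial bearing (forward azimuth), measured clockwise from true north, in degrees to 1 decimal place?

180.6°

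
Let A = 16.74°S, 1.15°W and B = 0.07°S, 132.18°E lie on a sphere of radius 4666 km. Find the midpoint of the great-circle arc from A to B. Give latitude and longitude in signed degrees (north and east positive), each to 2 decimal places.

-20.43°, 68.39°

Central angle δ = 2.2873 rad. Interpolating on the sphere with fraction f = 0.5:
P = [sin((1−f)δ)·A + sin(fδ)·B] / sin δ = 1.2070·A + 1.2070·B in Cartesian coordinates,
giving P = (0.3451, 0.8712, -0.3491), i.e. latitude -20.43°, longitude 68.39°.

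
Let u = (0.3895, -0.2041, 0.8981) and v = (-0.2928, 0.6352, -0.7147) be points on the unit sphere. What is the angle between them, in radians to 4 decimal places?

u·v = -0.8856; |u| = 1.0000, |v| = 1.0000.
cos θ = (u·v)/(|u||v|) = -0.8856, so θ = 2.6585 rad.

2.6585 rad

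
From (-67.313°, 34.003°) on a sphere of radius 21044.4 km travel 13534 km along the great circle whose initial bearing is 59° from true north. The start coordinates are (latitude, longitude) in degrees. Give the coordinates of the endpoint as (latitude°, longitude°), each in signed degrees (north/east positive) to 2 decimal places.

Angular distance δ = d/R = 13534/21044.4 = 0.64312 rad; initial bearing θ = 1.0297 rad.
sin φ₂ = sin φ₁ cos δ + cos φ₁ sin δ cos θ = (-0.9226)(0.8002) + (0.3857)(0.5997)(0.5150) = -0.6192, so φ₂ = -38.26°.
Δλ = atan2(sin θ sin δ cos φ₁, cos δ − sin φ₁ sin φ₂) = atan2(0.1983, 0.2290) = 40.891°.
λ₂ = 34.003° + 40.891° = 74.89°.

-38.26°, 74.89°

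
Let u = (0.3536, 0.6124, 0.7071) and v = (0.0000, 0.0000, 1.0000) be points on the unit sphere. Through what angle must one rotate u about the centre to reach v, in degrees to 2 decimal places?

u·v = 0.7071; |u| = 1.0000, |v| = 1.0000.
cos θ = (u·v)/(|u||v|) = 0.7071, so θ = 45.00°.

45.00°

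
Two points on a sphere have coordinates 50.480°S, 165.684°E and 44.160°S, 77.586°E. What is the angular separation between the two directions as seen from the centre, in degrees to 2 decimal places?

56.46°

Let φ₁ = -0.8810 rad, φ₂ = -0.7707 rad, and Δλ = -1.5376 rad.
Haversine: a = sin²(Δφ/2) + cos φ₁ cos φ₂ sin²(Δλ/2) = 0.0030 + (0.6363)(0.7174)(0.4834) = 0.22372.
Central angle c = 2·arcsin(√a) = 0.98536 rad.
So the angular separation is 56.46°.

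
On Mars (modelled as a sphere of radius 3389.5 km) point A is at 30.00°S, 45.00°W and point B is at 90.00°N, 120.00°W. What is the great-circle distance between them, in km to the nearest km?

With latitudes φ₁ = -30.000°, φ₂ = 90.000° and longitude difference Δλ = -75.000°:
cos c = sin φ₁ sin φ₂ + cos φ₁ cos φ₂ cos Δλ = (-0.5000)(1.0000) + (0.8660)(0.0000)(0.2588) = -0.50000,
so c = arccos(-0.50000) = 2.09440 rad.
Distance = R·c = 3389.5 × 2.0944 ≈ 7099 km.

7099 km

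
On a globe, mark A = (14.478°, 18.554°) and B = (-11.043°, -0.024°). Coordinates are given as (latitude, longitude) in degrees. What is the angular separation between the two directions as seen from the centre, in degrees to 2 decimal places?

With latitudes φ₁ = 14.478°, φ₂ = -11.043° and longitude difference Δλ = -18.578°:
Haversine: a = sin²(Δφ/2) + cos φ₁ cos φ₂ sin²(Δλ/2) = 0.0488 + (0.9682)(0.9815)(0.0261) = 0.07355.
Central angle c = 2·arcsin(√a) = 0.54927 rad.
So the angular separation is 31.47°.

31.47°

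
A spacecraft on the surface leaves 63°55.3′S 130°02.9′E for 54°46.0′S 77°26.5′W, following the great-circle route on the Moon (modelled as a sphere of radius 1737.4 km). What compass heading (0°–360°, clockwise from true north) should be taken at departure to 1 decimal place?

With φ₁ = -1.1156, φ₂ = -0.9559, Δλ = 2.6618 rad, the forward-azimuth formula gives
θ = atan2( sin Δλ cos φ₂ , cos φ₁ sin φ₂ − sin φ₁ cos φ₂ cos Δλ ) = atan2(0.2663, -0.8187) = 161.98°.
So the initial bearing is 162.0°.

162.0°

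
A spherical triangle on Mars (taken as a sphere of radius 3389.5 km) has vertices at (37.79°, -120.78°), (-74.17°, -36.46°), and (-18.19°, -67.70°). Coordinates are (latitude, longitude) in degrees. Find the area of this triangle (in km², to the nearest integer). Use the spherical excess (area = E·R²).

7793948 km²

Side lengths (central angles): a = 1.0217, b = 1.3081, c = 2.1751 rad; semiperimeter s = 2.2525.
By l'Huilier's theorem, tan(E/4) = √[tan(s/2) tan((s−a)/2) tan((s−b)/2) tan((s−c)/2)], giving spherical excess E = 0.6784 rad.
Area = E·R² = 0.6784 × (3389.5)² ≈ 7793948 km².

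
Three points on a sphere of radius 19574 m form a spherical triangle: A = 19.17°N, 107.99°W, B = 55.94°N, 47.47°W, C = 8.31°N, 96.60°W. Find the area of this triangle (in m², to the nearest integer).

57513436 m²

Side lengths (central angles): a = 1.0674, b = 0.2703, c = 1.0094 rad; semiperimeter s = 1.1736.
By l'Huilier's theorem, tan(E/4) = √[tan(s/2) tan((s−a)/2) tan((s−b)/2) tan((s−c)/2)], giving spherical excess E = 0.1501 rad.
Area = E·R² = 0.1501 × (19574)² ≈ 57513436 m².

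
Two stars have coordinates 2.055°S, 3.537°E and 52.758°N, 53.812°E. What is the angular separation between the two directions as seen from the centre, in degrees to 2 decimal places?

69.02°

In radians: φ₁ = -0.0359, φ₂ = 0.9208, Δλ = 50.275° = 0.8775 rad.
cos c = sin φ₁ sin φ₂ + cos φ₁ cos φ₂ cos Δλ = (-0.0359)(0.7961) + (0.9994)(0.6052)(0.6391) = 0.35798,
so c = arccos(0.35798) = 1.20469 rad.
So the angular separation is 69.02°.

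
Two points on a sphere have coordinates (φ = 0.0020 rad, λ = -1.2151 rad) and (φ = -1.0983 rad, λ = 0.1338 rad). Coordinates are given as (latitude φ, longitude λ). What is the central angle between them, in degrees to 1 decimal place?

Let φ₁ = 0.0020 rad, φ₂ = -1.0983 rad, and Δλ = 1.3489 rad.
cos c = sin φ₁ sin φ₂ + cos φ₁ cos φ₂ cos Δλ = (0.0020)(-0.8904) + (1.0000)(0.4551)(0.2201) = 0.09838,
so c = arccos(0.09838) = 1.47226 rad.
So the angular separation is 84.4°.

84.4°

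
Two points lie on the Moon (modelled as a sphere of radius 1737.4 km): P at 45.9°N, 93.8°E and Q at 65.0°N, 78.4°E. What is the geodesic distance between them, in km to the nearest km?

633 km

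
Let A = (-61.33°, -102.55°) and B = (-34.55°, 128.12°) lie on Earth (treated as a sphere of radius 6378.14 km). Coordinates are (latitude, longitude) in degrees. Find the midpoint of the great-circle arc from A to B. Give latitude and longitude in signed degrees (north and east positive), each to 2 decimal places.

Central angle δ = 1.3211 rad. Interpolating on the sphere with fraction f = 0.5:
P = [sin((1−f)δ)·A + sin(fδ)·B] / sin δ = 0.6332·A + 0.6332·B in Cartesian coordinates,
giving P = (-0.3879, 0.1138, -0.9146), i.e. latitude -66.15°, longitude 163.66°.

-66.15°, 163.66°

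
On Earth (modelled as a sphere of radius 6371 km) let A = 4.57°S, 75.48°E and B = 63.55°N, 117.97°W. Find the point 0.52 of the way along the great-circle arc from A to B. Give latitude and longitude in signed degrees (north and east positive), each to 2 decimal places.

Central angle δ = 2.0980 rad. Interpolating on the sphere with fraction f = 0.52:
P = [sin((1−f)δ)·A + sin(fδ)·B] / sin δ = 0.9781·A + 1.0265·B in Cartesian coordinates,
giving P = (0.0300, 0.5400, 0.8411), i.e. latitude 57.26°, longitude 86.82°.

57.26°, 86.82°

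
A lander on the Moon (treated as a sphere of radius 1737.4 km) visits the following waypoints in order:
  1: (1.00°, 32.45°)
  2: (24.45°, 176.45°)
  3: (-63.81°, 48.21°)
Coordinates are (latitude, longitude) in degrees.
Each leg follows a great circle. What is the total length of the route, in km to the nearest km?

8040 km

Leg 1→2: central angle 2.3878 rad, distance 4148.6 km.
Leg 2→3: central angle 2.2396 rad, distance 3891.2 km.
Total: 4148.6 + 3891.2 ≈ 8040 km.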